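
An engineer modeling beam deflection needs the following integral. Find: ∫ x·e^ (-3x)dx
Integration by parts: u = x, dv = e^(-3x) dx
du = dx, v = e^(-3x)/(-3)
= x·e^(-3x)/(-3) - ∫ e^(-3x)/(-3) dx
= x·e^(-3x)/(-3) - e^(-3x)/9+C

Answer: e^(-3x)(x/(-3)-1/9)+C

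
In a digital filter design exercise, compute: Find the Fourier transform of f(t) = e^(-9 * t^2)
The Fourier transform of a Gaussian e^(-a*t^2) is sqrt(pi/a)*e^(-omega^2/(4a)).
With a = 9: F(omega) = sqrt(pi)/3*e^(-omega^2/36)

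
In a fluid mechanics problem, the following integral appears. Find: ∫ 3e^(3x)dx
Since d/dx[e^(3x)]=3e^(3x), we get 1 e^(3x)+C

Answer: e^(3x)+C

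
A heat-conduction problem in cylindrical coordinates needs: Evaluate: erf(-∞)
erf(-∞)=-1 (the error function is odd, so erf(-∞)=-erf(∞)=-1)

Answer: -1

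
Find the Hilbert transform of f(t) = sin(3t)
The Hilbert transform shifts each frequency component by -pi/2.
H{sin(wt)}=-cos(wt)
With w=3: H{sin(3t)}=-cos(3t)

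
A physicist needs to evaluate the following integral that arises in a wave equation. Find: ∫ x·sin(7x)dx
By parts: u=x, dv=sin(7x) dx
du=dx, v=-cos(7x)/7
=-x·cos(7x)/7+sin(7x)/7²+C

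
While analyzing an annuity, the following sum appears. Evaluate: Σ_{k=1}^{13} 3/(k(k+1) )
Partial fractions: 3/(k(k+1)) = 3/k - 3/(k+1)
Telescoping sum: 3(1-1/14) = 3·13/14

Answer: 39/14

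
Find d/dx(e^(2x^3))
Chain rule: d/dx[e^u] = e^u · u' where u = 2x^3
u' = 6x^2

Answer: 6x^2·e^(2x^3)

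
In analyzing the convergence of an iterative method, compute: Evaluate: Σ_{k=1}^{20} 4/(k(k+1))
Partial fractions: 4/(k(k + 1)) = 4/k - 4/(k + 1)
Telescoping sum: 4(1 - 1/21) = 4·20/21

Answer: 80/21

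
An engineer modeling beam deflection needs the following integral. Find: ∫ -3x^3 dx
Using power rule: ∫ -3x^3 dx = -3/4 x^4+C = (-3/4)x^4+C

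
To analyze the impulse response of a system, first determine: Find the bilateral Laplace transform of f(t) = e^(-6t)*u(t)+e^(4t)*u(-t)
For e^(-6t) * u(t): L = 1/(s + 6), Re(s) > -6
For e^(4t) * u(-t): L = -1/(s-4), Re(s) < 4
Combined: F(s) = 1/(s + 6) - 1/(s-4), -6 < Re(s) < 4

Answer: 1/(s + 6) - 1/(s-4), ROC: -6 < Re(s) < 4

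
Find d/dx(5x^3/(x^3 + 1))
Quotient rule: (f/g)'=(f'g - fg')/g²
f=5x^3, f'=15x^2
g=x^3 + 1, g'=3x^2

Answer: (15x^2·(x^3 + 1) - 15x^5)/(x^3 + 1)²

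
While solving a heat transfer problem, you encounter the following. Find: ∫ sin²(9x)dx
Using identity sin²(u)=(1 - cos(2u))/2:
∫ (1 - cos(18x))/2 dx=x/2 - sin(18x)/36+C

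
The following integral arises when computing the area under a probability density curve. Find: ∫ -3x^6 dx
Using power rule: ∫ -3x^6 dx=-3/7 x^7+C=(-3/7)x^7+C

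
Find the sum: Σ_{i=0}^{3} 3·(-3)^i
Geometric series: S=a(1 - r^n)/(1 - r)
a=3, r=-3, n=4
S=3(1-81)/4=-60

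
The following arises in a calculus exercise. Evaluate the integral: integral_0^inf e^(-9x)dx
integral_0^inf e^(-9x) dx=[-1/9*e^(-9x)]_0^inf
=0 - (-1/9)=1/9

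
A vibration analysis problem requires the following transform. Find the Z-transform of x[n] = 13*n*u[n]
Z{n*u[n]}=z/(z-1)^2
By linearity: Z{13*n*u[n]}=13z/(z-1)^2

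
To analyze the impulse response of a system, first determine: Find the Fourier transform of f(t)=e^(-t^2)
The Fourier transform of a Gaussian e^(-t^2) is sqrt(pi)*e^(-omega^2/4).
With a = 1: F(omega) = sqrt(pi)*e^(-omega^2/4)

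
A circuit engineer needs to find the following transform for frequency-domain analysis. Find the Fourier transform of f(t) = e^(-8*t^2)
The Fourier transform of a Gaussian e^(-a*t^2) is sqrt(pi/a)*e^(-omega^2/(4a)).
With a = 8: F(omega) = sqrt(pi/8)*e^(-omega^2/32)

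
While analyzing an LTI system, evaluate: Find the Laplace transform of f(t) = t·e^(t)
L{t·e^(at)} = 1/(s-a)²
L{t·e^(t)} = 1/(s-1)²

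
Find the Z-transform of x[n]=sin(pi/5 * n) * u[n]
Z{sin(w0 * n) * u[n]} = z * sin(w0)/(z^2 - 2z * cos(w0) + 1)
With w0 = pi/5: X(z) = z * sin(pi/5)/(z^2 - 2z * cos(pi/5) + 1)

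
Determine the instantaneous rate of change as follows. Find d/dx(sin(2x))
Chain rule: d/dx[sin(u)]=cos(u)·u' where u=2x
u'=2

Answer: 2·cos(2x)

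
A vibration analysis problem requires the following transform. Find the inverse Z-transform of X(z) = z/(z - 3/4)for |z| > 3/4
Standard pair: z/(z-a) <-> a^n*u[n] for causal signals
With a = 3/4: x[n] = (3/4)^n*u[n]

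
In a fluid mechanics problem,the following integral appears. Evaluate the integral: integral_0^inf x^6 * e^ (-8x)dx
This is a Gamma integral. Substitute u=8x (du=8 dx):
integral_0^inf x^6 * e^(-8x) dx=(1/8^7) integral_0^inf u^6 * e^(-u) du
=Gamma(7)/8^7=6!/8^7=720/2097152

Answer: 45/131072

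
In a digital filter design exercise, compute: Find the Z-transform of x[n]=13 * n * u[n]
Z{n*u[n]}=z/(z-1)^2
By linearity: Z{13*n*u[n]}=13z/(z-1)^2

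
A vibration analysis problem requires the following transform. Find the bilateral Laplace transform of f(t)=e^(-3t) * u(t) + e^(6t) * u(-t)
For e^(-3t)*u(t): L = 1/(s+3), Re(s) > -3
For e^(6t)*u(-t): L = -1/(s-6), Re(s) < 6
Combined: F(s) = 1/(s+3)-1/(s-6), -3 < Re(s) < 6

Answer: 1/(s+3)-1/(s-6), ROC: -3 < Re(s) < 6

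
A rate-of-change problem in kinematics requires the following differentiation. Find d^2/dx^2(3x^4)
Apply power rule 2 times:
d^1: 12x^3
d^2: 36x^2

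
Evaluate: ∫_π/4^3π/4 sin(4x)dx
Antiderivative: -cos(4x)/4
Evaluate at bounds: [-cos(4·3π/4)/4] - [-cos(4·π/4)/4]
= (-(-1) + (-1))/4 = 0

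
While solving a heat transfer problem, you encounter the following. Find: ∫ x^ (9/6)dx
Power rule: ∫ x^(3/2) dx = x^(5/2)/(5/2) + C

Answer: (2/5)·x^(5/2) + C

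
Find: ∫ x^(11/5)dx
Power rule: ∫ x^(11/5) dx=x^(16/5)/(16/5)+C

Answer: (5/16)·x^(16/5)+C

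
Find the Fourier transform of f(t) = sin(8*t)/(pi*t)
sin(W * t)/(pi * t)=(W/pi) * sinc(W * t/pi) is the impulse response of the ideal low-pass filter with cutoff W (here W=8).
Its Fourier transform is a rectangular function:
F(omega)=1 for |omega| < 8, 0 otherwise

Answer: rect(omega/16) [i.e., 1 for |omega| < 8, 0 otherwise]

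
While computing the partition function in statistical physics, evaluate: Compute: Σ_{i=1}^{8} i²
Using formula: Σ i^2 = n(n + 1)(2n + 1)/6 = 8·9·17/6 = 204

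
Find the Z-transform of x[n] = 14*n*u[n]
Z{n*u[n]} = z/(z-1)^2
By linearity: Z{14*n*u[n]} = 14z/(z-1)^2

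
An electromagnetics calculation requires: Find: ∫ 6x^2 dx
Using power rule: ∫ 6x^2 dx = 6/3 x^3+C = 2x^3+C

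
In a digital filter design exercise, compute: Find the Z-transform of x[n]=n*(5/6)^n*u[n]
Using the property Z{n * a^n * u[n]}=az/(z-a)^2
With a=5/6: X(z)=(5/6)z/(z - 5/6)^2, |z| > 5/6

Answer: (5/6)z/(z - 5/6)^2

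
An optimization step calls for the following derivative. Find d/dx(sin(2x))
Chain rule: d/dx[sin(u)] = cos(u)·u' where u = 2x
u' = 2

Answer: 2·cos(2x)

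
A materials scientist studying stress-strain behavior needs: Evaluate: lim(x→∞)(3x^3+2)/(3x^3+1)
Divide numerator and denominator by x^3:
lim (3 + 2/x^3)/(3 + 1/x^3)=1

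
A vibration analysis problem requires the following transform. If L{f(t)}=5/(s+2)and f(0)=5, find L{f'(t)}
L{f'(t)}=s·F(s) - f(0)=5s/(s + 2) - 5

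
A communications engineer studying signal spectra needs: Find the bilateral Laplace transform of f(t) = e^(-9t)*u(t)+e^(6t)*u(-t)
For e^(-9t)*u(t): L = 1/(s + 9), Re(s) > -9
For e^(6t)*u(-t): L = -1/(s-6), Re(s) < 6
Combined: F(s) = 1/(s + 9) - 1/(s-6), -9 < Re(s) < 6

Answer: 1/(s + 9) - 1/(s-6), ROC: -9 < Re(s) < 6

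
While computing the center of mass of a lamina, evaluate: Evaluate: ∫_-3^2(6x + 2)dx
Step 1: Find antiderivative F(x)=3x^2 + 2x
Step 2: F(2) - F(-3)=16 - (21)=-5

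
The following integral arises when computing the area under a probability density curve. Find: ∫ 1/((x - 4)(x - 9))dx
Partial fractions: 1/((x-4)(x-9))=A/(x-4) + B/(x-9)
A=-1/5, B=1/5
∫ [-1/5· 1/(x-4) + 1/5· 1/(x-9)] dx
=(1/5)[ln|x-9| - ln|x-4|] + C

Answer: (1/5)·ln|(x-9)/(x-4)| + C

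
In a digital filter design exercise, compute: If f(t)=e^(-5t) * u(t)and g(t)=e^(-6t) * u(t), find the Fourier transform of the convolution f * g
By the convolution theorem: F{f * g}=F(omega) * G(omega)
F(omega)=1/(5 + j * omega), G(omega)=1/(6 + j * omega)
F{f * g}=1/((5 + j * omega)(6 + j * omega))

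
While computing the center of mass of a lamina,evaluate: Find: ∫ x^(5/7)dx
Power rule: ∫ x^(5/7) dx=x^(12/7)/(12/7) + C

Answer: (7/12)·x^(12/7) + C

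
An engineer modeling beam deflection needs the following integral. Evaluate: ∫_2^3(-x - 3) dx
Step 1: Find antiderivative F(x)=(-1/2)x^2 - 3x
Step 2: F(3) - F(2)=-27/2 - (-8)=-11/2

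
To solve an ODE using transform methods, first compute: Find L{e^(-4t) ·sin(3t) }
First shifting: L{e^(at)f(t)} = F(s-a)
L{sin(3t)} = 3/(s²+9)
Shift: 3/((s+4)²+9)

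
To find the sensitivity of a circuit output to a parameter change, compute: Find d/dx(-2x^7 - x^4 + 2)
Power rule: d/dx(ax^n)=n·a·x^(n-1)
Term by term: -14·x^6-4·x^3

Answer: -14x^6-4x^3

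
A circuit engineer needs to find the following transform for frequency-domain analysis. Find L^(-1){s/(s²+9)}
L^(-1){s/(s²+w²)} = cos(wt)
Here w = 3

Answer: cos(3t)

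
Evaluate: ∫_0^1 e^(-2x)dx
Antiderivative: (1/(-2))e^(-2x)
Evaluate: (1/(-2))(e^-2-1)

Answer: (e^-2-1)/(-2)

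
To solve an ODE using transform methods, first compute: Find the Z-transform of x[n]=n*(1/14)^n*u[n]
Using the property Z{n*a^n*u[n]}=az/(z-a)^2
With a=1/14: X(z)=(1/14)z/(z - 1/14)^2, |z| > 1/14

Answer: (1/14)z/(z - 1/14)^2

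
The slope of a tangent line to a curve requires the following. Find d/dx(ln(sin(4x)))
Chain rule: d/dx[ln(u)]=u'/u where u=sin(4x)
u'=4cos(4x)

Answer: (4cos(4x))/(sin(4x))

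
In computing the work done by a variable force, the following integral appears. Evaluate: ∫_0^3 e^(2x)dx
Antiderivative: (1/2)e^(2x)
Evaluate: (1/2)(e^6-1)

Answer: (e^6-1)/2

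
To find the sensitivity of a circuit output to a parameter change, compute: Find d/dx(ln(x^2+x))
Chain rule: d/dx[ln(u)]=u'/u where u=x^2+x
u'=2x+1

Answer: (2x+1)/(x^2+x)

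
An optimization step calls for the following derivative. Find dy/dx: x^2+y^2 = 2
Differentiate: 2x + 2y·(dy/dx)=0
dy/dx=-2x/(2y)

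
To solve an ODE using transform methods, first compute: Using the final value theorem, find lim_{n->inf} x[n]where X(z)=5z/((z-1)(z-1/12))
Final value theorem: lim x[n]=lim_{z->1} (z-1)*X(z)
(z-1)*X(z)=5z/(z-1/12)
As z->1: 5/(1-1/12)=5/(11/12)=60/11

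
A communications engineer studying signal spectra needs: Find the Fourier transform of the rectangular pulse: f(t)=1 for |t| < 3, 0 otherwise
F(omega) = integral from -3 to 3 of e^(-j*omega*t) dt
= 2*sin(3*omega)/omega = 6*sinc(3*omega/pi)

Answer: 2*sin(3*omega)/omega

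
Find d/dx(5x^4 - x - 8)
Power rule: d/dx(ax^n) = n·a·x^(n-1)
Term by term: 20·x^3-1

Answer: 20x^3-1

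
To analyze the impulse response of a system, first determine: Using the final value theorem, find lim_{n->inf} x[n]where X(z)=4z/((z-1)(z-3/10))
Final value theorem: lim x[n] = lim_{z->1} (z-1) * X(z)
(z-1) * X(z) = 4z/(z-3/10)
As z->1: 4/(1-3/10) = 4/(7/10) = 40/7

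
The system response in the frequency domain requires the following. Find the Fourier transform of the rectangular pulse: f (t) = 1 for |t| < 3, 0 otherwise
F(omega)=integral from -3 to 3 of e^(-j*omega*t) dt
=2*sin(3*omega)/omega=6*sinc(3*omega/pi)

Answer: 2*sin(3*omega)/omega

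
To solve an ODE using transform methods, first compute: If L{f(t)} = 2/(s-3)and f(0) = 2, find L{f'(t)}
L{f'(t)}=s·F(s) - f(0)=2s/(s-3) - 2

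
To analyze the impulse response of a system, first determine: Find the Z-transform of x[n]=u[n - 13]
Using the time-shift property: Z{u[n-13]}=z^(-13)*z/(z-1)
=z^(-12)/(z-1)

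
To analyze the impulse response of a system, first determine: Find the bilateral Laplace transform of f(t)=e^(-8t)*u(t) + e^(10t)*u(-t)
For e^(-8t)*u(t): L=1/(s + 8), Re(s) > -8
For e^(10t)*u(-t): L=-1/(s-10), Re(s) < 10
Combined: F(s)=1/(s + 8) - 1/(s-10), -8 < Re(s) < 10

Answer: 1/(s + 8) - 1/(s-10), ROC: -8 < Re(s) < 10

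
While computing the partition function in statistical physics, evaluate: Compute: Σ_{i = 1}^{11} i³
Using formula: Σ i^3 = [n(n + 1)/2]² = [11·12/2]² = 4356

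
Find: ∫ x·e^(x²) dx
Let u = x², du = 2x dx
∫ (1/2)e^u du = e^u/2+C

Answer: e^(x²)/2+C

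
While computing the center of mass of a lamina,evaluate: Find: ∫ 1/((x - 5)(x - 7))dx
Partial fractions: 1/((x-5)(x-7)) = A/(x-5) + B/(x-7)
A = -1/2, B = 1/2
∫ [-1/2· 1/(x-5) + 1/2· 1/(x-7)] dx
= (1/2)[ln|x-7| - ln|x-5|] + C

Answer: (1/2)·ln|(x-7)/(x-5)| + C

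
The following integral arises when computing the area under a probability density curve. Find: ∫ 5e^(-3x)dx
Since d/dx[e^(-3x)] = -3e^(-3x), we get -5/3 e^(-3x) + C

Answer: (-5/3)e^(-3x) + C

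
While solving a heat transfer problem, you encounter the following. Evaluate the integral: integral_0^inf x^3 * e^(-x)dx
This is a Gamma integral. Substitute u=1x:
integral_0^inf x^3 * e^(-x) dx=(1/1^4) integral_0^inf u^3 * e^(-u) du
=Gamma(4)/1^4=3!/1^4=6/1

Answer: 6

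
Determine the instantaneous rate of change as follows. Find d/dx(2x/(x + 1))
Quotient rule: (f/g)' = (f'g - fg')/g²
f = 2x, f' = 2
g = x + 1, g' = 1

Answer: (2·(x + 1) - 2x)/(x + 1)²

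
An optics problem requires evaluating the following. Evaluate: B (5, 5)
B(x,y) = Γ(x)Γ(y)/Γ(x+y) = (x-1)!(y-1)!/(x+y-1)!
B(5,5) = 4!·4!/9! = 1/630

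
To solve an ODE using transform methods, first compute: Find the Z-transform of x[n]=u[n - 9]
Using the time-shift property: Z{u[n-9]}=z^(-9) * z/(z-1)
=z^(-8)/(z-1)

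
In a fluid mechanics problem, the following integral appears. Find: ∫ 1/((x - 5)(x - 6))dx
Partial fractions: 1/((x-5)(x-6))=A/(x-5)+B/(x-6)
A=-1, B=1
∫ [-1· 1/(x-5)+1· 1/(x-6)] dx
=(1)[ln|x-6| - ln|x-5|]+C

Answer: ln|(x-6)/(x-5)|+C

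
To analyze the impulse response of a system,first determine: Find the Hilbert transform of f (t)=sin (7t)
The Hilbert transform shifts each frequency component by -pi/2.
H{sin(wt)} = -cos(wt)
With w = 7: H{sin(7t)} = -cos(7t)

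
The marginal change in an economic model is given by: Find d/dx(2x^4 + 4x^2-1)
Power rule: d/dx(ax^n) = n·a·x^(n-1)
Term by term: 8·x^3+8·x

Answer: 8x^3+8x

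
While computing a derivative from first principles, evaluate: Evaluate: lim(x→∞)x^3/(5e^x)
Apply L'Hôpital 3 times (∞/∞ each time):
Eventually get 3!/(5e^x) → 0

Answer: 0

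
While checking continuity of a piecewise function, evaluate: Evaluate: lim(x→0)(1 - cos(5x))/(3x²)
Using 1-cos(u) ≈ u²/2 for small u:
(1-cos(5x)) ≈ (5x)²/2=25x²/2
So limit=25/(2·3)=25/6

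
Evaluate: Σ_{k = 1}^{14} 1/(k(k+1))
Partial fractions: 1/(k(k + 1)) = 1/k - 1/(k + 1)
Telescoping sum: 1(1 - 1/15) = 1·14/15

Answer: 14/15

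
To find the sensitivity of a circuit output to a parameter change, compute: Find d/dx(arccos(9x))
d/dx[arccos(u)]=-u'/√(1-u²), u=9x, u'=9

Answer: -9/√(1-81x²)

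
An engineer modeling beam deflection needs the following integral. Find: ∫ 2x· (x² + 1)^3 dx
Let u=x² + 1, du=2x dx
∫ u^3 du=u^4/4 + C

Answer: (x² + 1)^4/4 + C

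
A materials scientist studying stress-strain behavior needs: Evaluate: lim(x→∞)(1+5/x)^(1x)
Rewrite as [(1 + 5/x)^x]^1.
lim(1 + 5/x)^x=e^5, so limit=(e^5)^1=e^5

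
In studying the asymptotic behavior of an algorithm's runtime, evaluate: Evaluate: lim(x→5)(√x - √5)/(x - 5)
Multiply by conjugate (√x + √5)/(√x + √5):
=(x - 5)/((x - 5)(√x + √5))=1/(√x + √5)
As x → 5: 1/(2√5)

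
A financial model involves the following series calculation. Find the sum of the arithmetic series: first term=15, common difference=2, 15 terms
Last term: a_n=15 + (15 - 1)·2=43
Sum=n(a_1 + a_n)/2=15(15 + 43)/2=435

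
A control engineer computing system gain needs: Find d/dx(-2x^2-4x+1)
Power rule: d/dx(ax^n) = n·a·x^(n-1)
Term by term: -4·x - 4

Answer: -4x - 4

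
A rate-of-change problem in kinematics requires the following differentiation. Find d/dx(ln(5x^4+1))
Chain rule: d/dx[ln(u)] = u'/u where u = 5x^4+1
u' = 20x^3

Answer: (20x^3)/(5x^4+1)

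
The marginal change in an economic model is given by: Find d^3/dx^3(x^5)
Apply power rule 3 times:
d^1: 5x^4
d^2: 20x^3
d^3: 60x^2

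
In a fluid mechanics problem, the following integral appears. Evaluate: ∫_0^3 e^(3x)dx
Antiderivative: (1/3)e^(3x)
Evaluate: (1/3)(e^9-1)

Answer: (e^9-1)/3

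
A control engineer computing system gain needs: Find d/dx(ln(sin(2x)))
Chain rule: d/dx[ln(u)]=u'/u where u=sin(2x)
u'=2cos(2x)

Answer: (2cos(2x))/(sin(2x))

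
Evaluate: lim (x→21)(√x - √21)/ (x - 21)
Multiply by conjugate (√x + √21)/(√x + √21):
= (x - 21)/((x - 21)(√x + √21)) = 1/(√x + √21)
As x → 21: 1/(2√21)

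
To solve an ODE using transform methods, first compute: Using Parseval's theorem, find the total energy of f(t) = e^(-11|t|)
Parseval's theorem: E=integral |f(t)|^2 dt=(1/2pi) integral |F(omega)|^2 domega
E=integral_{-inf}^{inf} e^(-22|t|) dt=2 * integral_0^inf e^(-22t) dt=2/(2 * 11)=1/11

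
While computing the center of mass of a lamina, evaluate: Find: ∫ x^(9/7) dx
Power rule: ∫ x^(9/7) dx=x^(16/7)/(16/7)+C

Answer: (7/16)·x^(16/7)+C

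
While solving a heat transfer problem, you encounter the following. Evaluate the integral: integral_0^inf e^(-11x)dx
integral_0^inf e^(-11x) dx = [-1/11 * e^(-11x)]_0^inf
= 0 - (-1/11) = 1/11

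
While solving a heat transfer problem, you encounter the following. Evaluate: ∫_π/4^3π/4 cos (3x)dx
Antiderivative: sin(3x)/3
Evaluate at bounds: [sin(3·3π/4)/3] - [sin(3·π/4)/3]
=((√2/2) - (√2/2))/3=0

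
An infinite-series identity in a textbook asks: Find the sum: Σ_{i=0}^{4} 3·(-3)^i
Geometric series: S = a(1 - r^n)/(1 - r)
a = 3, r = -3, n = 5
S = 3(1 + 243)/4 = 183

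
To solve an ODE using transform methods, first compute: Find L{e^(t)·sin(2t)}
First shifting: L{e^(at)f(t)} = F(s-a)
L{sin(2t)} = 2/(s²+4)
Shift: 2/((s-1)²+4)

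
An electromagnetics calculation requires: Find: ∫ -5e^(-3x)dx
Since d/dx[e^(-3x)]=-3e^(-3x), we get 5/3 e^(-3x)+C

Answer: (5/3)e^(-3x)+C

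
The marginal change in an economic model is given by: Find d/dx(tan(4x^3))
Chain rule: d/dx[tan(u)] = sec²(u)·u' where u = 4x^3
u' = 12x^2

Answer: 12x^2·sec²(4x^3)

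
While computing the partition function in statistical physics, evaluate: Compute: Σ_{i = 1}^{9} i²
Using formula: Σ i^2=n(n + 1)(2n + 1)/6=9·10·19/6=285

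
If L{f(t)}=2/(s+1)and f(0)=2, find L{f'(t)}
L{f'(t)}=s·F(s) - f(0)=2s/(s + 1) - 2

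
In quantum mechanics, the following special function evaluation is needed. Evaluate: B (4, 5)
B(x,y) = Γ(x)Γ(y)/Γ(x+y) = (x-1)!(y-1)!/(x+y-1)!
B(4,5) = 3!·4!/8! = 1/280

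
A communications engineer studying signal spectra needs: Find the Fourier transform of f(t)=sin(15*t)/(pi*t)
sin(W * t)/(pi * t)=(W/pi) * sinc(W * t/pi) is the impulse response of the ideal low-pass filter with cutoff W (here W=15).
Its Fourier transform is a rectangular function:
F(omega)=1 for |omega| < 15, 0 otherwise

Answer: rect(omega/30) [i.e., 1 for |omega| < 15, 0 otherwise]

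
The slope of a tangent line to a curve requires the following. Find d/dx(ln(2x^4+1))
Chain rule: d/dx[ln(u)]=u'/u where u=2x^4+1
u'=8x^3

Answer: (8x^3)/(2x^4+1)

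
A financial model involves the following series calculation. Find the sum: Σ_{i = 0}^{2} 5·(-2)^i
Geometric series: S = a(1 - r^n)/(1 - r)
a = 5, r = -2, n = 3
S = 5(1 + 8)/3 = 15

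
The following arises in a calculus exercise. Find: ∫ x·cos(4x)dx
By parts: u=x, dv=cos(4x) dx
du=dx, v=sin(4x)/4
=x·sin(4x)/4+cos(4x)/4²+C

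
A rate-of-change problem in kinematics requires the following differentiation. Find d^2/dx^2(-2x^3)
Apply power rule 2 times:
d^1: -6x^2
d^2: -12x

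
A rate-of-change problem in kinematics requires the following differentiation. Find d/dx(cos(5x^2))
Chain rule: d/dx[cos(u)] = -sin(u)·u' where u = 5x^2
u' = 10x

Answer: -10x·sin(5x^2)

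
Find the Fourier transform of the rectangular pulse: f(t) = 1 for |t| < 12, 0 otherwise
F(omega) = integral from -12 to 12 of e^(-j * omega * t) dt
= 2 * sin(12 * omega)/omega = 24 * sinc(12 * omega/pi)

Answer: 2 * sin(12 * omega)/omega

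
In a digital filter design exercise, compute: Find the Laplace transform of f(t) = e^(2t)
L{e^(at)}=1/(s-a)
L{e^(2t)}=1/(s-2)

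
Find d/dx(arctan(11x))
d/dx[arctan(u)]=u'/(1+u²), u=11x, u'=11

Answer: 11/(1+121x²)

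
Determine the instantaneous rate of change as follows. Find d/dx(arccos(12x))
d/dx[arccos(u)] = -u'/√(1-u²), u = 12x, u' = 12

Answer: -12/√(1-144x²)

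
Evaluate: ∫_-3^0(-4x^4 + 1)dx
Step 1: Find antiderivative F(x) = (-4/5)x^5+x
Step 2: F(0) - F(-3) = 0 - (957/5) = -957/5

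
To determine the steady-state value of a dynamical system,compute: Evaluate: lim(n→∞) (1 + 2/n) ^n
This is the definition of e^2: lim(1+2/n)^n=e^2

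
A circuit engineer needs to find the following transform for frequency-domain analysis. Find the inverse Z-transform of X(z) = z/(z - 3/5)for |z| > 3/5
Standard pair: z/(z-a) <-> a^n * u[n] for causal signals
With a = 3/5: x[n] = (3/5)^n * u[n]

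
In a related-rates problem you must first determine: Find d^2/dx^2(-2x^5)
Apply power rule 2 times:
d^1: -10x^4
d^2: -40x^3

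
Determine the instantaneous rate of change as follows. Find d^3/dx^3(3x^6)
Apply power rule 3 times:
d^1: 18x^5
d^2: 90x^4
d^3: 360x^3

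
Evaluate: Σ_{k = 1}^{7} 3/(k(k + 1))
Partial fractions: 3/(k(k+1)) = 3/k - 3/(k+1)
Telescoping sum: 3(1-1/8) = 3·7/8

Answer: 21/8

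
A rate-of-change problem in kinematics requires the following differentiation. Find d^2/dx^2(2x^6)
Apply power rule 2 times:
d^1: 12x^5
d^2: 60x^4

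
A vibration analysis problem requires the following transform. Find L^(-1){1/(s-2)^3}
L^(-1){1/(s-a)^n} = t^(n-1)·e^(at)/(n-1)!
Here a = 2, n = 3: t^2·e^(2t)/2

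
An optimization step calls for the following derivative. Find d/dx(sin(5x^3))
Chain rule: d/dx[sin(u)]=cos(u)·u' where u=5x^3
u'=15x^2

Answer: 15x^2·cos(5x^3)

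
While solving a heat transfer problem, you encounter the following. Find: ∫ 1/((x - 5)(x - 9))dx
Partial fractions: 1/((x-5)(x-9))=A/(x-5) + B/(x-9)
A=-1/4, B=1/4
∫ [-1/4· 1/(x-5) + 1/4· 1/(x-9)] dx
=(1/4)[ln|x-9| - ln|x-5|] + C

Answer: (1/4)·ln|(x-9)/(x-5)| + C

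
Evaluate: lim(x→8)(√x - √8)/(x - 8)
Multiply by conjugate (√x + √8)/(√x + √8):
= (x - 8)/((x - 8)(√x + √8)) = 1/(√x + √8)
As x → 8: 1/(2√8)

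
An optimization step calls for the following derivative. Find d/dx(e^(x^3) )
Chain rule: d/dx[e^u]=e^u · u' where u=x^3
u'=3x^2

Answer: 3x^2·e^(x^3)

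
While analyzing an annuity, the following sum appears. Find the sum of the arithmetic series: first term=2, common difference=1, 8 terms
Last term: a_n = 2 + (8 - 1)·1 = 9
Sum = n(a_1 + a_n)/2 = 8(2 + 9)/2 = 44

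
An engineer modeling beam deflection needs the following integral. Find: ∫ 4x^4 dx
Using power rule: ∫ 4x^4 dx = 4/5 x^5 + C = (4/5)x^5 + C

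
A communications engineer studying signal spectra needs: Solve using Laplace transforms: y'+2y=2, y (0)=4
Take L of both sides: sY(s)-4+2Y(s) = 2/s
Y(s)(s+2) = 2/s+4
Y(s) = 2/(s(s+2))+4/(s+2)
Partial fractions: 2/(s(s+2)) = 1/s - 1/(s+2)
So Y(s) = 1/s+3/(s+2)
Inverse transform (L^(-1){1/s} = 1, L^(-1){1/(s+2)} = e^(-2t)):

Answer: y(t) = 1+3·e^(-2t)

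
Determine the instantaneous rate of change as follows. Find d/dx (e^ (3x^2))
Chain rule: d/dx[e^u] = e^u · u' where u = 3x^2
u' = 6x

Answer: 6x·e^(3x^2)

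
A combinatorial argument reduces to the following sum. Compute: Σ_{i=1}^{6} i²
Using formula: Σ i^2=n(n + 1)(2n + 1)/6=6·7·13/6=91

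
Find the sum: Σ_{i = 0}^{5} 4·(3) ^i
Geometric series: S = a(1 - r^n)/(1 - r)
a = 4, r = 3, n = 6
S = 4(1 - 729)/-2 = 1456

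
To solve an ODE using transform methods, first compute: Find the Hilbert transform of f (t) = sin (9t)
The Hilbert transform shifts each frequency component by -pi/2.
H{sin(wt)} = -cos(wt)
With w = 9: H{sin(9t)} = -cos(9t)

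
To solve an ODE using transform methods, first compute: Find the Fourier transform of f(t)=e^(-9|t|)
Using the standard pair: F{e^(-a|t|)}=2a/(a^2 + omega^2)
With a=9: F(omega)=18/(81 + omega^2)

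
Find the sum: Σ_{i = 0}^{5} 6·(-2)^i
Geometric series: S = a(1 - r^n)/(1 - r)
a = 6, r = -2, n = 6
S = 6(1-64)/3 = -126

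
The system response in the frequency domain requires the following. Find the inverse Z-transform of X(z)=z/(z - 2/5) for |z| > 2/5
Standard pair: z/(z-a) <-> a^n*u[n] for causal signals
With a = 2/5: x[n] = (2/5)^n*u[n]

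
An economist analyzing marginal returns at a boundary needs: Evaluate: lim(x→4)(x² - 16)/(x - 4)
Factor: (x² - 16) = (x-4)(x + 4)
Cancel (x-4): lim(x→4) (x + 4) = 8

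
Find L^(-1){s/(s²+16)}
L^(-1){s/(s²+w²)}=cos(wt)
Here w=4

Answer: cos(4t)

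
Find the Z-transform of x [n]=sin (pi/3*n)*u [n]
Z{sin(w0 * n) * u[n]}=z * sin(w0)/(z^2 - 2z * cos(w0) + 1)
With w0=pi/3: X(z)=z * sin(pi/3)/(z^2 - 2z * cos(pi/3) + 1)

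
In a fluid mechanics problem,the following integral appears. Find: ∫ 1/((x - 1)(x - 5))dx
Partial fractions: 1/((x-1)(x-5))=A/(x-1)+B/(x-5)
A=-1/4, B=1/4
∫ [-1/4· 1/(x-1)+1/4· 1/(x-5)] dx
=(1/4)[ln|x-5| - ln|x-1|]+C

Answer: (1/4)·ln|(x-5)/(x-1)|+C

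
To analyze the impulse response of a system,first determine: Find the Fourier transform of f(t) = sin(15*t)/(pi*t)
sin(W * t)/(pi * t)=(W/pi) * sinc(W * t/pi) is the impulse response of the ideal low-pass filter with cutoff W (here W=15).
Its Fourier transform is a rectangular function:
F(omega)=1 for |omega| < 15, 0 otherwise

Answer: rect(omega/30) [i.e., 1 for |omega| < 15, 0 otherwise]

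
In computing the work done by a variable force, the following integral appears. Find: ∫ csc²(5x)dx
Since d/dx[-cot(5x)] = 5csc²(5x), integral = -cot(5x)/5+C

Answer: (-1/5)cot(5x)+C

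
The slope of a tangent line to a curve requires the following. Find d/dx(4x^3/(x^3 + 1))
Quotient rule: (f/g)' = (f'g - fg')/g²
f = 4x^3, f' = 12x^2
g = x^3 + 1, g' = 3x^2

Answer: (12x^2·(x^3 + 1) - 12x^5)/(x^3 + 1)²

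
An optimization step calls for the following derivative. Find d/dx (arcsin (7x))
d/dx[arcsin(u)] = u'/√(1-u²), u = 7x, u' = 7

Answer: 7/√(1 - 49x²)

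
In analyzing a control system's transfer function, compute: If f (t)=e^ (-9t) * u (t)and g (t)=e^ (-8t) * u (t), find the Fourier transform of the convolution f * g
By the convolution theorem: F{f*g}=F(omega)*G(omega)
F(omega)=1/(9 + j*omega), G(omega)=1/(8 + j*omega)
F{f*g}=1/((9 + j*omega)(8 + j*omega))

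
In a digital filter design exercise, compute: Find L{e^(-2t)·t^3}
First shifting: L{e^(at)f(t)} = F(s-a)
L{t^3} = 6/s^4
Shift s → s+2: 6/(s+2)^4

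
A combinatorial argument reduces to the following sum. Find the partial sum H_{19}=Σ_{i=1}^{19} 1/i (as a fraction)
H_19 = 1+1/2+1/3+...+1/19
= 275295799/77597520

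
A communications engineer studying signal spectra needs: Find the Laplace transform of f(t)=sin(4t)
L{sin(wt)} = w/(s²+w²)
L{sin(4t)} = 4/(s²+16)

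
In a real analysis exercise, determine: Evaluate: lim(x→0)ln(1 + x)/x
L'Hôpital (0/0): lim 1/(1+x) / 1=1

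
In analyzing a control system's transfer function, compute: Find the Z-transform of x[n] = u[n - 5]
Using the time-shift property: Z{u[n-5]} = z^(-5)*z/(z-1)
= z^(-4)/(z-1)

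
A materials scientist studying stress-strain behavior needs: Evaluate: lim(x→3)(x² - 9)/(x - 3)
Factor: (x² - 9)=(x-3)(x+3)
Cancel (x-3): lim(x→3) (x+3)=6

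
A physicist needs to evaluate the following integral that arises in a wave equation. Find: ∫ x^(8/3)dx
Power rule: ∫ x^(8/3) dx=x^(11/3)/(11/3) + C

Answer: (3/11)·x^(11/3) + C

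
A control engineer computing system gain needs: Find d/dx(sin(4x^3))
Chain rule: d/dx[sin(u)] = cos(u)·u' where u = 4x^3
u' = 12x^2

Answer: 12x^2·cos(4x^3)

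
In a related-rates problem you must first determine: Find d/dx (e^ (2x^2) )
Chain rule: d/dx[e^u]=e^u · u' where u=2x^2
u'=4x

Answer: 4x·e^(2x^2)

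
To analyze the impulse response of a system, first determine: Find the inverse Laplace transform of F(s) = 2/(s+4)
L^(-1){2/(s-a)} = c·e^(at)
Here a = -4, c = 2

Answer: 2e^(-4t)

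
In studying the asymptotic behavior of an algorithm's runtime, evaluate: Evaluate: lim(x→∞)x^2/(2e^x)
Apply L'Hôpital 2 times (∞/∞ each time):
Eventually get 2!/(2e^x) → 0

Answer: 0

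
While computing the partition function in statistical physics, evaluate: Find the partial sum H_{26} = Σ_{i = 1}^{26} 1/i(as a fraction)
H_26=1 + 1/2 + 1/3 + ... + 1/26
=34395742267/8923714800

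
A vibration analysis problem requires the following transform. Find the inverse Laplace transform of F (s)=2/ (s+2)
L^(-1){2/(s-a)} = c·e^(at)
Here a = -2, c = 2

Answer: 2e^(-2t)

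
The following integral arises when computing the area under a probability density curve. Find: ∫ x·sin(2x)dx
By parts: u = x, dv = sin(2x) dx
du = dx, v = -cos(2x)/2
= -x·cos(2x)/2+sin(2x)/2²+C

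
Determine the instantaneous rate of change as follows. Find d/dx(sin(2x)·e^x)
Product rule: (fg)' = f'g + fg'
f = sin(2x), f' = 2·cos(2x)
g = e^x, g' = e^x

Answer: 2·cos(2x)·e^x + sin(2x)·e^x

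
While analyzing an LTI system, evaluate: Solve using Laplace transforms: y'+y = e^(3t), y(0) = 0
Take L: sY - 0+Y=1/(s-3)
Y(s+1)=1/(s-3)+0
Y=1/((s-3)(s+1))+0/(s+1)
Partial fractions: 1/((s-3)(s+1))=(1/4)/(s-3) - (1/4)/(s+1)
So Y=(1/4)/(s-3) - (1/4)/(s+1)
Inverse Laplace transform (L^(-1){1/(s-3)}=e^(3t), L^(-1){1/(s+1)}=e^(-t)):

Answer: y(t)=(1/4)·e^(3t) - (1/4)·e^(-t)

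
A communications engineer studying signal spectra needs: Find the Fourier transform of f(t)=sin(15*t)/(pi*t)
sin(W*t)/(pi*t) = (W/pi)*sinc(W*t/pi) is the impulse response of the ideal low-pass filter with cutoff W (here W = 15).
Its Fourier transform is a rectangular function:
F(omega) = 1 for |omega| < 15, 0 otherwise

Answer: rect(omega/30) [i.e., 1 for |omega| < 15, 0 otherwise]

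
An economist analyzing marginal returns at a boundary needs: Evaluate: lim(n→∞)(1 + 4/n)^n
This is the definition of e^4: lim(1 + 4/n)^n=e^4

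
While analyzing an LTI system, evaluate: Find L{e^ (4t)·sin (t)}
First shifting: L{e^(at)f(t)}=F(s-a)
L{sin(t)}=1/(s²+1)
Shift: 1/((s-4)²+1)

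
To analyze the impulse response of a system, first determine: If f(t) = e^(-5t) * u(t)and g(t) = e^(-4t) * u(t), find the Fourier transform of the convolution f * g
By the convolution theorem: F{f * g}=F(omega) * G(omega)
F(omega)=1/(5 + j * omega), G(omega)=1/(4 + j * omega)
F{f * g}=1/((5 + j * omega)(4 + j * omega))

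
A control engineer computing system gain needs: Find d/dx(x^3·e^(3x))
Product rule: (fg)'=f'g+fg'
f=x^3, f'=3x^2
g=e^(3x), g'=3·e^(3x)

Answer: 3x^2·e^(3x)+3x^3·e^(3x)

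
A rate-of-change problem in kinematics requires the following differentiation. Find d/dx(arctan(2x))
d/dx[arctan(u)]=u'/(1+u²), u=2x, u'=2

Answer: 2/(1+4x²)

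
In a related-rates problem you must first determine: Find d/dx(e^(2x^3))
Chain rule: d/dx[e^u] = e^u · u' where u = 2x^3
u' = 6x^2

Answer: 6x^2·e^(2x^3)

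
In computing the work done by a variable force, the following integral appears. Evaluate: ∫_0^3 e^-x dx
Antiderivative: -e^-x
Evaluate: -(e^-3 - 1)

Answer: (e^-3 - 1)/(-1)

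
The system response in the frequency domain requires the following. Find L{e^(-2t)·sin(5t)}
First shifting: L{e^(at)f(t)}=F(s-a)
L{sin(5t)}=5/(s²+25)
Shift: 5/((s+2)²+25)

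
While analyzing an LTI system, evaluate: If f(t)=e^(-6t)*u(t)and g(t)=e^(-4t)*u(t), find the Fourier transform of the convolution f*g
By the convolution theorem: F{f * g} = F(omega) * G(omega)
F(omega) = 1/(6+j * omega), G(omega) = 1/(4+j * omega)
F{f * g} = 1/((6+j * omega)(4+j * omega))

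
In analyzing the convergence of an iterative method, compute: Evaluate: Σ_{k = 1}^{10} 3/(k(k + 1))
Partial fractions: 3/(k(k + 1))=3/k - 3/(k + 1)
Telescoping sum: 3(1 - 1/11)=3·10/11

Answer: 30/11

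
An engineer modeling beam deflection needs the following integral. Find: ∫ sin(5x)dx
Using substitution u=5x: ∫ sin(u) du/5=-cos(u)/5+C

Answer: (-1/5)cos(5x)+C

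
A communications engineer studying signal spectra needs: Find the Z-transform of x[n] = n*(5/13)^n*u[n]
Using the property Z{n*a^n*u[n]}=az/(z-a)^2
With a=5/13: X(z)=(5/13)z/(z - 5/13)^2, |z| > 5/13

Answer: (5/13)z/(z - 5/13)^2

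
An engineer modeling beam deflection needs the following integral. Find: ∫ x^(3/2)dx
Power rule: ∫ x^(3/2) dx = x^(5/2)/(5/2)+C

Answer: (2/5)·x^(5/2)+C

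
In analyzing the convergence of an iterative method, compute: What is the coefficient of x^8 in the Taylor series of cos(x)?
cos(x)=Σ (-1)^k x^(2k)/(2k)!
For x^8: (-1)^4/8!=1/40320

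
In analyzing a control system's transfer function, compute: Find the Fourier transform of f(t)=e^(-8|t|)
Using the standard pair: F{e^(-a|t|)} = 2a/(a^2 + omega^2)
With a = 8: F(omega) = 16/(64 + omega^2)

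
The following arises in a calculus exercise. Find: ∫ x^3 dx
Using power rule: ∫ x^3 dx=1/4 x^4+C=(1/4)x^4+C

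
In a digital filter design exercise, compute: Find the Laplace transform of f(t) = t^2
L{t^n}=n!/s^(n+1)
L{t^2}=2!/s^3=2/s^3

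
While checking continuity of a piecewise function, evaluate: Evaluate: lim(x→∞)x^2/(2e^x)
Apply L'Hôpital 2 times (∞/∞ each time):
Eventually get 2!/(2e^x) → 0

Answer: 0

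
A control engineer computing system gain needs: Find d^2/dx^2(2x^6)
Apply power rule 2 times:
d^1: 12x^5
d^2: 60x^4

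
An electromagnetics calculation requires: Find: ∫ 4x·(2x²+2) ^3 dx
Let u=2x² + 2, du=4x dx
∫ u^3 du=u^4/4 + C

Answer: (2x² + 2)^4/4 + C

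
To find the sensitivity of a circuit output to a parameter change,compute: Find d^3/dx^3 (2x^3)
Apply power rule 3 times:
d^1: 6x^2
d^2: 12x
d^3: 12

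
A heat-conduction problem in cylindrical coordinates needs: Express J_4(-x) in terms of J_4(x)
For integer n: J_n(-x) = (-1)^n J_n(x)
With n = 4: J_4(-x) = (-1)^4 J_4(x) = J_4(x)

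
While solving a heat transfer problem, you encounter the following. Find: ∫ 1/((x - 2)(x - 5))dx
Partial fractions: 1/((x-2)(x-5)) = A/(x-2)+B/(x-5)
A = -1/3, B = 1/3
∫ [-1/3· 1/(x-2)+1/3· 1/(x-5)] dx
= (1/3)[ln|x-5| - ln|x-2|]+C

Answer: (1/3)·ln|(x-5)/(x-2)|+C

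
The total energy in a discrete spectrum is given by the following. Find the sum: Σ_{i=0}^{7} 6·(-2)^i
Geometric series: S=a(1 - r^n)/(1 - r)
a=6, r=-2, n=8
S=6(1-256)/3=-510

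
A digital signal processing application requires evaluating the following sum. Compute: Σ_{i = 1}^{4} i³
Using formula: Σ i^3 = [n(n+1)/2]² = [4·5/2]² = 100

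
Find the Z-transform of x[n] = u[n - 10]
Using the time-shift property: Z{u[n-10]} = z^(-10)*z/(z-1)
= z^(-9)/(z-1)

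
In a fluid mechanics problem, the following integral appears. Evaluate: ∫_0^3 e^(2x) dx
Antiderivative: (1/2)e^(2x)
Evaluate: (1/2)(e^6-1)

Answer: (e^6-1)/2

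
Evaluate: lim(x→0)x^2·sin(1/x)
Squeeze theorem: -|x^2| ≤ x^2·sin(1/x) ≤ |x^2|
Since x^2 → 0 as x → 0, by squeeze theorem the limit is 0

Answer: 0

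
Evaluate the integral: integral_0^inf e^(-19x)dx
integral_0^inf e^(-19x) dx = [-1/19*e^(-19x)]_0^inf
= 0 - (-1/19) = 1/19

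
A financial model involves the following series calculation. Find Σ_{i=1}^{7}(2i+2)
= 2·Σ i + 2·7 = 2·28 + 14 = 70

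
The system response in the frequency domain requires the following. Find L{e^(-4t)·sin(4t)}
First shifting: L{e^(at)f(t)}=F(s-a)
L{sin(4t)}=4/(s² + 16)
Shift: 4/((s + 4)² + 16)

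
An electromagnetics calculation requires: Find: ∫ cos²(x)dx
Using identity cos²(u)=(1 + cos(2u))/2:
∫ (1 + cos(2x))/2 dx=x/2 + sin(2x)/4 + C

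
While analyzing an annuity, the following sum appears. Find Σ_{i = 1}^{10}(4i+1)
= 4·Σ i+1·10 = 4·55+10 = 230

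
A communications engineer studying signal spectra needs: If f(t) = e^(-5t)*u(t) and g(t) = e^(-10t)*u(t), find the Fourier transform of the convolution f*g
By the convolution theorem: F{f * g}=F(omega) * G(omega)
F(omega)=1/(5 + j * omega), G(omega)=1/(10 + j * omega)
F{f * g}=1/((5 + j * omega)(10 + j * omega))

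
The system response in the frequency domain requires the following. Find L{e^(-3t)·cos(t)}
First shifting: L{e^(at)f(t)} = F(s-a)
L{cos(t)} = s/(s² + 1)
Shift: (s + 3)/((s + 3)² + 1)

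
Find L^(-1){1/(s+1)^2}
L^(-1){1/(s-a)^n}=t^(n-1)·e^(at)/(n-1)!
Here a=-1, n=2: t^1·e^(-t)/1

Answer: t·e^(-t)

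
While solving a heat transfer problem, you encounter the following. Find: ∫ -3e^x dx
Since d/dx[e^x]=+ e^x, we get -3e^x + C

Answer: -3e^x + C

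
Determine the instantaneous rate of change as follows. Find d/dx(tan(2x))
Chain rule: d/dx[tan(u)]=sec²(u)·u' where u=2x
u'=2

Answer: 2·sec²(2x)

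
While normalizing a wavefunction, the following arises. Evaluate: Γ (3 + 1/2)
Γ(n+1/2) = (2n)!√π/(4^n·n!)
= 720√π/(64·6) = (15/8)·√π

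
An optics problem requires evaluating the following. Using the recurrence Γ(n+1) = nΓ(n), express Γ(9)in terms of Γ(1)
Γ(9)=8Γ(8)=8·7Γ(7)=...=8!·Γ(1)=40320·Γ(1)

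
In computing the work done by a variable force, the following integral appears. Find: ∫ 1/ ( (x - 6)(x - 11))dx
Partial fractions: 1/((x-6)(x-11))=A/(x-6)+B/(x-11)
A=-1/5, B=1/5
∫ [-1/5· 1/(x-6)+1/5· 1/(x-11)] dx
=(1/5)[ln|x-11| - ln|x-6|]+C

Answer: (1/5)·ln|(x-11)/(x-6)|+C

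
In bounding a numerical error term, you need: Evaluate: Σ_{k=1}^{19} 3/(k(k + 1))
Partial fractions: 3/(k(k + 1)) = 3/k - 3/(k + 1)
Telescoping sum: 3(1 - 1/20) = 3·19/20

Answer: 57/20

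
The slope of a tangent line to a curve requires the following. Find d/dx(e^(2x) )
Chain rule: d/dx[e^u] = e^u · u' where u = 2x
u' = 2

Answer: 2·e^(2x)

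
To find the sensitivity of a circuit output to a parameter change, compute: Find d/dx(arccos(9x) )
d/dx[arccos(u)]=-u'/√(1-u²), u=9x, u'=9

Answer: -9/√(1-81x²)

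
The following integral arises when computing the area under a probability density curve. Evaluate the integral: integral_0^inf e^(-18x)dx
integral_0^inf e^(-18x) dx=[-1/18 * e^(-18x)]_0^inf
=0 - (-1/18)=1/18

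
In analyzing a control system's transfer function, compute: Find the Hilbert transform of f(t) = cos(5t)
The Hilbert transform shifts each frequency component by -pi/2.
H{cos(wt)}=sin(wt)
With w=5: H{cos(5t)}=sin(5t)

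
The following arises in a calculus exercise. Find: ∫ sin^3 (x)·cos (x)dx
Let u = sin(x), du = cos(x) dx
∫ u^3 du = u^4/4+C

Answer: sin^4(x)/4+C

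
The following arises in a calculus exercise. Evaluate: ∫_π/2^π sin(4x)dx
Antiderivative: -cos(4x)/4
Evaluate at bounds: [-cos(4·π)/4] - [-cos(4·π/2)/4]
= (-(1) + (1))/4 = 0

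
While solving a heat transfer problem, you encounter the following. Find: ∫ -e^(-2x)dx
Since d/dx[e^(-2x)]=-2e^(-2x), we get 1/2 e^(-2x)+C

Answer: (1/2)e^(-2x)+C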